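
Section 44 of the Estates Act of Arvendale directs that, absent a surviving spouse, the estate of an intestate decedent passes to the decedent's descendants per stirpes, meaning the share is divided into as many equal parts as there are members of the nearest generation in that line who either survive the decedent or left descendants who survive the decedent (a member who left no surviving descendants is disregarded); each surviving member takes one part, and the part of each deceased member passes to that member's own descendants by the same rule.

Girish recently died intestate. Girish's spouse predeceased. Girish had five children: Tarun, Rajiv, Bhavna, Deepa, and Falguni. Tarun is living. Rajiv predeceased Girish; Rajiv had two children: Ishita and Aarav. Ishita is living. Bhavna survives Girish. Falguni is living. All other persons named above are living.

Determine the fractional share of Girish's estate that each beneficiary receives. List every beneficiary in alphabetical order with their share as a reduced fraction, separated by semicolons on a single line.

There is no surviving spouse, so the entire estate passes to Girish's descendants per stirpes.
The estate is divided into 5 equal shares of 1/5 among Tarun, Rajiv, Bhavna, Deepa, Falguni.
Tarun is living and takes 1/5.
Rajiv predeceased; the 1/5 allotted to Rajiv's branch passes to Rajiv's issue by representation.
The 1/5 is divided into 2 equal shares of 1/10 among Ishita, Aarav.
Ishita is living and takes 1/10.
Aarav is living and takes 1/10.
Bhavna is living and takes 1/5.
Deepa is living and takes 1/5.
Falguni is living and takes 1/5.

Aarav 1/10; Bhavna 1/5; Deepa 1/5; Falguni 1/5; Ishita 1/10; Tarun 1/5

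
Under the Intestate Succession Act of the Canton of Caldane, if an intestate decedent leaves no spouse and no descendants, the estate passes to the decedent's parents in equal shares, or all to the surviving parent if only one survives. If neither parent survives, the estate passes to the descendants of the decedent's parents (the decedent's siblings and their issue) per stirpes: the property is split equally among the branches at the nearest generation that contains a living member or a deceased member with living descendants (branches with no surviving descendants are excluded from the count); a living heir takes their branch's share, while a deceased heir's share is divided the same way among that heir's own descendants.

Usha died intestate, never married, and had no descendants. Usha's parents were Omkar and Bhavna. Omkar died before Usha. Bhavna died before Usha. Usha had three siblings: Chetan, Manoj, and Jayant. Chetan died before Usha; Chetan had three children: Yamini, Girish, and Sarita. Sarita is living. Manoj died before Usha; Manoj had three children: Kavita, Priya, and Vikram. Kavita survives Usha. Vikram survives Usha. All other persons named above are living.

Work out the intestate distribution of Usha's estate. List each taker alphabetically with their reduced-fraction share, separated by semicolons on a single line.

Neither parent survives and there are no descendants, so the estate passes to Usha's siblings and their issue per stirpes.
The estate is divided into 3 equal shares of 1/3 among Chetan, Manoj, Jayant.
Chetan predeceased; the 1/3 allotted to Chetan's branch passes to Chetan's issue by representation.
The 1/3 is divided into 3 equal shares of 1/9 among Yamini, Girish, Sarita.
Yamini is living and takes 1/9.
Girish is living and takes 1/9.
Sarita is living and takes 1/9.
Manoj predeceased; the 1/3 allotted to Manoj's branch passes to Manoj's issue by representation.
The 1/3 is divided into 3 equal shares of 1/9 among Kavita, Priya, Vikram.
Kavita is living and takes 1/9.
Priya is living and takes 1/9.
Vikram is living and takes 1/9.
Jayant is living and takes 1/3.

Girish 1/9; Jayant 1/3; Kavita 1/9; Priya 1/9; Sarita 1/9; Vikram 1/9; Yamini 1/9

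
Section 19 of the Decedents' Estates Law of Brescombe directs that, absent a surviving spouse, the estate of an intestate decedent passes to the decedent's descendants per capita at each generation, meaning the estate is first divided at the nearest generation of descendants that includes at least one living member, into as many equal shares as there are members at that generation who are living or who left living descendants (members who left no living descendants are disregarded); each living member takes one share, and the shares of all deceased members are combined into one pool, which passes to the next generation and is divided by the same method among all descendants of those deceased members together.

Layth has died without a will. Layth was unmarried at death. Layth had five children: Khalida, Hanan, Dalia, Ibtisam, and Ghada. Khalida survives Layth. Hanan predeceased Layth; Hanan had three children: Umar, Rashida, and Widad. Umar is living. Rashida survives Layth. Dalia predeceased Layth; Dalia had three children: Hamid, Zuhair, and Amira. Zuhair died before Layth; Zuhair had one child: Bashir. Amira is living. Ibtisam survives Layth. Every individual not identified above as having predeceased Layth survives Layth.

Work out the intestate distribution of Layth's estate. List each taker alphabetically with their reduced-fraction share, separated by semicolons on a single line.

There is no surviving spouse, so the entire estate passes to Layth's descendants per capita at each generation.
At generation 1 (Khalida, Hanan, Dalia, Ibtisam, Ghada) there are 5 shares of (1)/5 = 1/5 each.
Living: Khalida, Ibtisam, and Ghada — each takes 1/5.
Deceased: Hanan and Dalia. Their combined 2/5 is pooled and carried to generation 2.
At generation 2 (Umar, Rashida, Widad, Hamid, Zuhair, Amira) there are 6 shares of (2/5)/6 = 1/15 each.
Living: Umar, Rashida, Widad, Hamid, and Amira — each takes 1/15.
Deceased: Zuhair. That 1/15 share is carried to generation 3.
At generation 3 (Bashir) there are 1 shares of (1/15)/1 = 1/15 each.
Living: Bashir — each takes 1/15.

Amira 1/15; Bashir 1/15; Ghada 1/5; Hamid 1/15; Ibtisam 1/5; Khalida 1/5; Rashida 1/15; Umar 1/15; Widad 1/15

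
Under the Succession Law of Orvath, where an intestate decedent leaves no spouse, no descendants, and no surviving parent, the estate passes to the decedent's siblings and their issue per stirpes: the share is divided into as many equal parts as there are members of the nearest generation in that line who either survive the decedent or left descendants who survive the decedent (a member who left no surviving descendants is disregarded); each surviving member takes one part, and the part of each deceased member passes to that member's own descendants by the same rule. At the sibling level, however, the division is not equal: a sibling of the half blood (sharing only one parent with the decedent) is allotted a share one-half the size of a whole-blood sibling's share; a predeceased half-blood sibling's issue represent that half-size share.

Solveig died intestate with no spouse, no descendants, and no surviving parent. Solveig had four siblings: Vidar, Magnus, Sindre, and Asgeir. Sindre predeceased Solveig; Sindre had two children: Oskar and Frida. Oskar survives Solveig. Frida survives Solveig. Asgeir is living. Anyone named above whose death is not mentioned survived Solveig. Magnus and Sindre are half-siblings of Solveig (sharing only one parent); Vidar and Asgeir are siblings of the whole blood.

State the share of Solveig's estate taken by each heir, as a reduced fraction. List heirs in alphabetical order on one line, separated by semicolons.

Asgeir 1/3; Frida 1/12; Magnus 1/6; Oskar 1/12; Vidar 1/3

No spouse, descendants, or parent survives, so the estate passes to Solveig's siblings per stirpes.
Half-blood siblings count for one-half the weight of whole-blood siblings at the initial division.
Dividing 1 in proportion to weights (total weight 3): Vidar (weight 1) → 1/3; Magnus (weight 1/2) → 1/6; Sindre (weight 1/2) → 1/6; Asgeir (weight 1) → 1/3.
Vidar is living and takes 1/3.
Magnus is living and takes 1/6.
Sindre predeceased; the 1/6 allotted to Sindre's branch passes to Sindre's issue by representation.
The 1/6 is divided into 2 equal shares of 1/12 among Oskar, Frida.
Oskar is living and takes 1/12.
Frida is living and takes 1/12.
Asgeir is living and takes 1/3.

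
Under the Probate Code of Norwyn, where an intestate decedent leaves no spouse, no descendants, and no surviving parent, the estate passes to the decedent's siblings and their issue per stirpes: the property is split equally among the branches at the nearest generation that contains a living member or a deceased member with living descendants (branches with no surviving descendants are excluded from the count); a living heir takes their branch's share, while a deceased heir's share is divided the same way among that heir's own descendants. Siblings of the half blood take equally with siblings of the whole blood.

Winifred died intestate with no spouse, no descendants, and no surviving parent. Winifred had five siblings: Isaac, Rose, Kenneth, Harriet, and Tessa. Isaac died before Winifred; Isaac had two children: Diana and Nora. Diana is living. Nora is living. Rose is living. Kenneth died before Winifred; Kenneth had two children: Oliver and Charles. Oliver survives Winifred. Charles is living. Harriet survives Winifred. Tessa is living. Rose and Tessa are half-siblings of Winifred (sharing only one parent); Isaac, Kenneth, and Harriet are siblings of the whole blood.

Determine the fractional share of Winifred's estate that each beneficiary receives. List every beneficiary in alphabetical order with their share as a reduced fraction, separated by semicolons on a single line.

Charles 1/10; Diana 1/10; Harriet 1/5; Nora 1/10; Oliver 1/10; Rose 1/5; Tessa 1/5

No spouse, descendants, or parent survives, so the estate passes to Winifred's siblings per stirpes.
Half-blood and whole-blood siblings take equally under the stated rule.
The estate is divided into 5 equal shares of 1/5 among Isaac, Rose, Kenneth, Harriet, Tessa.
Isaac predeceased; the 1/5 allotted to Isaac's branch passes to Isaac's issue by representation.
The 1/5 is divided into 2 equal shares of 1/10 among Diana, Nora.
Diana is living and takes 1/10.
Nora is living and takes 1/10.
Rose is living and takes 1/5.
Kenneth predeceased; the 1/5 allotted to Kenneth's branch passes to Kenneth's issue by representation.
The 1/5 is divided into 2 equal shares of 1/10 among Oliver, Charles.
Oliver is living and takes 1/10.
Charles is living and takes 1/10.
Harriet is living and takes 1/5.
Tessa is living and takes 1/5.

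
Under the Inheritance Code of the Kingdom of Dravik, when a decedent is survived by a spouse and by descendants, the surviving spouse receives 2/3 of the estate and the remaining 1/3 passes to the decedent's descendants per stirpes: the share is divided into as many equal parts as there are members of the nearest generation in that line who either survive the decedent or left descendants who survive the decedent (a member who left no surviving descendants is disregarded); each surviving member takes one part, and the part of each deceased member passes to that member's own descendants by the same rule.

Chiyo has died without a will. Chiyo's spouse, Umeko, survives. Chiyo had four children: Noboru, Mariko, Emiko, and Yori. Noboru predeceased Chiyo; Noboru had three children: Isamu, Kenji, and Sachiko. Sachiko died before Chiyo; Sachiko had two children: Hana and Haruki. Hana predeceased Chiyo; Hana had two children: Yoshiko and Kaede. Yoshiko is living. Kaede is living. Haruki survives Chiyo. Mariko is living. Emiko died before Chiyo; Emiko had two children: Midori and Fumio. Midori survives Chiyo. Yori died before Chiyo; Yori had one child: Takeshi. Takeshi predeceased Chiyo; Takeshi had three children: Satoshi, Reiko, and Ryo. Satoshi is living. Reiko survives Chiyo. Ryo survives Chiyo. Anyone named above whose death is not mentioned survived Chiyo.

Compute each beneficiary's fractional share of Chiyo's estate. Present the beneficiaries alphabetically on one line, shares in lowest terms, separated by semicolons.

Umeko, as surviving spouse, takes 2/3.
The remaining 1/3 passes to Chiyo's descendants per stirpes.
The 1/3 is divided into 4 equal shares of 1/12 among Noboru, Mariko, Emiko, Yori.
Noboru predeceased; the 1/12 allotted to Noboru's branch passes to Noboru's issue by representation.
The 1/12 is divided into 3 equal shares of 1/36 among Isamu, Kenji, Sachiko.
Isamu is living and takes 1/36.
Kenji is living and takes 1/36.
Sachiko predeceased; the 1/36 allotted to Sachiko's branch passes to Sachiko's issue by representation.
The 1/36 is divided into 2 equal shares of 1/72 among Hana, Haruki.
Hana predeceased; the 1/72 allotted to Hana's branch passes to Hana's issue by representation.
The 1/72 is divided into 2 equal shares of 1/144 among Yoshiko, Kaede.
Yoshiko is living and takes 1/144.
Kaede is living and takes 1/144.
Haruki is living and takes 1/72.
Mariko is living and takes 1/12.
Emiko predeceased; the 1/12 allotted to Emiko's branch passes to Emiko's issue by representation.
The 1/12 is divided into 2 equal shares of 1/24 among Midori, Fumio.
Midori is living and takes 1/24.
Fumio is living and takes 1/24.
Yori predeceased; the 1/12 allotted to Yori's branch passes to Yori's issue by representation.
Takeshi's line is the sole branch at this level, so the full 1/12 passes to Takeshi's issue by representation.
The 1/12 is divided into 3 equal shares of 1/36 among Satoshi, Reiko, Ryo.
Satoshi is living and takes 1/36.
Reiko is living and takes 1/36.
Ryo is living and takes 1/36.

Fumio 1/24; Haruki 1/72; Isamu 1/36; Kaede 1/144; Kenji 1/36; Mariko 1/12; Midori 1/24; Reiko 1/36; Ryo 1/36; Satoshi 1/36; Umeko 2/3; Yoshiko 1/144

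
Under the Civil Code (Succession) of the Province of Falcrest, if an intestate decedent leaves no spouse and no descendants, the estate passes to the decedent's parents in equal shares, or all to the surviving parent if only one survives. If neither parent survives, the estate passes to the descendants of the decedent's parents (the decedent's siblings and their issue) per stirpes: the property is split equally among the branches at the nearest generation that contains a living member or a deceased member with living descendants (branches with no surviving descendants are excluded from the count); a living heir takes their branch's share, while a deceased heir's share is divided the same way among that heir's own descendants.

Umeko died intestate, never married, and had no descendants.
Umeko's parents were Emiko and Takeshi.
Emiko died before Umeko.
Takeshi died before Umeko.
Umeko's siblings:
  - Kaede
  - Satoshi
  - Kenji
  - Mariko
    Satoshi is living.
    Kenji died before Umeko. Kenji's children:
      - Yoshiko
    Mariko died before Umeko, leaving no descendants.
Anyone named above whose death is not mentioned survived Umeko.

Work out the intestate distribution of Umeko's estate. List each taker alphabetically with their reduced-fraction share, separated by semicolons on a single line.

Neither parent survives and there are no descendants, so the estate passes to Umeko's siblings and their issue per stirpes.
Mariko left no surviving issue, so that branch lapses and is disregarded.
The estate is divided into 3 equal shares of 1/3 among Kaede, Satoshi, Kenji.
Kaede is living and takes 1/3.
Satoshi is living and takes 1/3.
Kenji predeceased; the 1/3 allotted to Kenji's branch passes to Kenji's issue by representation.
Yoshiko is the sole taker at this level and receives the full 1/3.

Kaede 1/3; Satoshi 1/3; Yoshiko 1/3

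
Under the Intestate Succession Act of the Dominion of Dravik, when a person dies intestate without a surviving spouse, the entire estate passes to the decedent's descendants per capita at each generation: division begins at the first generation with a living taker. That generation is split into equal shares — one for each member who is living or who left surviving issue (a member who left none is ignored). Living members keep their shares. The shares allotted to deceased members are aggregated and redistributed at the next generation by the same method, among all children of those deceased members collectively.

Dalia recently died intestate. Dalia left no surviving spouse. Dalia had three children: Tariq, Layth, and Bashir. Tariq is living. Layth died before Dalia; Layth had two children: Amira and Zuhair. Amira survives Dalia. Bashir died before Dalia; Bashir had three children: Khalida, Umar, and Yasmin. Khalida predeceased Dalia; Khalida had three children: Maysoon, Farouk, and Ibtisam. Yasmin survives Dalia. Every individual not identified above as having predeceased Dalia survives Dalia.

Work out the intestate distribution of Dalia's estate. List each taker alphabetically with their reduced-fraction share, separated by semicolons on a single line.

Amira 2/15; Farouk 2/45; Ibtisam 2/45; Maysoon 2/45; Tariq 1/3; Umar 2/15; Yasmin 2/15; Zuhair 2/15

There is no surviving spouse, so the entire estate passes to Dalia's descendants per capita at each generation.
At generation 1 (Tariq, Layth, Bashir) there are 3 shares of (1)/3 = 1/3 each.
Living: Tariq — each takes 1/3.
Deceased: Layth and Bashir. Their combined 2/3 is pooled and carried to generation 2.
At generation 2 (Amira, Zuhair, Khalida, Umar, Yasmin) there are 5 shares of (2/3)/5 = 2/15 each.
Living: Amira, Zuhair, Umar, and Yasmin — each takes 2/15.
Deceased: Khalida. That 2/15 share is carried to generation 3.
At generation 3 (Maysoon, Farouk, Ibtisam) there are 3 shares of (2/15)/3 = 2/45 each.
Living: Maysoon, Farouk, and Ibtisam — each takes 2/45.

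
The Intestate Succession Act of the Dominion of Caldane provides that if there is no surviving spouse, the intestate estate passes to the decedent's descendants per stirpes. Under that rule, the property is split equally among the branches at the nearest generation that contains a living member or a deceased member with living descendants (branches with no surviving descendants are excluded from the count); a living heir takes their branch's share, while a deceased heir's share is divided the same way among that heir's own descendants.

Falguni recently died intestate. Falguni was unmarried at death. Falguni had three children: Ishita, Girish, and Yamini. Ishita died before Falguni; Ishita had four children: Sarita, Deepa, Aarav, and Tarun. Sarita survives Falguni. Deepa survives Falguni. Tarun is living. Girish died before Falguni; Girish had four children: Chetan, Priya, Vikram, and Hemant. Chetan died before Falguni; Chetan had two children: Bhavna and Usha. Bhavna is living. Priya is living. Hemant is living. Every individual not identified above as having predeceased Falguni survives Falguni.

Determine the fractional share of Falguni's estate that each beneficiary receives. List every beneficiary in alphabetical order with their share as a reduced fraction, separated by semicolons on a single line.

There is no surviving spouse, so the entire estate passes to Falguni's descendants per stirpes.
The estate is divided into 3 equal shares of 1/3 among Ishita, Girish, Yamini.
Ishita predeceased; the 1/3 allotted to Ishita's branch passes to Ishita's issue by representation.
The 1/3 is divided into 4 equal shares of 1/12 among Sarita, Deepa, Aarav, Tarun.
Sarita is living and takes 1/12.
Deepa is living and takes 1/12.
Aarav is living and takes 1/12.
Tarun is living and takes 1/12.
Girish predeceased; the 1/3 allotted to Girish's branch passes to Girish's issue by representation.
The 1/3 is divided into 4 equal shares of 1/12 among Chetan, Priya, Vikram, Hemant.
Chetan predeceased; the 1/12 allotted to Chetan's branch passes to Chetan's issue by representation.
The 1/12 is divided into 2 equal shares of 1/24 among Bhavna, Usha.
Bhavna is living and takes 1/24.
Usha is living and takes 1/24.
Priya is living and takes 1/12.
Vikram is living and takes 1/12.
Hemant is living and takes 1/12.
Yamini is living and takes 1/3.

Aarav 1/12; Bhavna 1/24; Deepa 1/12; Hemant 1/12; Priya 1/12; Sarita 1/12; Tarun 1/12; Usha 1/24; Vikram 1/12; Yamini 1/3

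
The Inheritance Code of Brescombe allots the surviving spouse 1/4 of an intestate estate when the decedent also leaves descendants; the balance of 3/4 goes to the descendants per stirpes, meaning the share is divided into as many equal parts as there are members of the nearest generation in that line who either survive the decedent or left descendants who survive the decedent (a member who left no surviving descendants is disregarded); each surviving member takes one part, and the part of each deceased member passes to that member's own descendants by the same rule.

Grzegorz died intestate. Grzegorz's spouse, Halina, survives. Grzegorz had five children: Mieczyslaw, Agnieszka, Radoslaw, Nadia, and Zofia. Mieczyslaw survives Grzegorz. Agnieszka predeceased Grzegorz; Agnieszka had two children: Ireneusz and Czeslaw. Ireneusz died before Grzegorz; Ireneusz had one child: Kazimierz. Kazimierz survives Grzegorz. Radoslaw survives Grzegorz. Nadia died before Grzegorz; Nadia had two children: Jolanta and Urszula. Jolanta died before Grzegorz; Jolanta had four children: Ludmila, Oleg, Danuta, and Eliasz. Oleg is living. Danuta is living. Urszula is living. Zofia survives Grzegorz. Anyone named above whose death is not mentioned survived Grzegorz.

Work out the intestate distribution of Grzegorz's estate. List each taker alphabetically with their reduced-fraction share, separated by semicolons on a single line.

Czeslaw 3/40; Danuta 3/160; Eliasz 3/160; Halina 1/4; Kazimierz 3/40; Ludmila 3/160; Mieczyslaw 3/20; Oleg 3/160; Radoslaw 3/20; Urszula 3/40; Zofia 3/20

Halina, as surviving spouse, takes 1/4.
The remaining 3/4 passes to Grzegorz's descendants per stirpes.
The 3/4 is divided into 5 equal shares of 3/20 among Mieczyslaw, Agnieszka, Radoslaw, Nadia, Zofia.
Mieczyslaw is living and takes 3/20.
Agnieszka predeceased; the 3/20 allotted to Agnieszka's branch passes to Agnieszka's issue by representation.
The 3/20 is divided into 2 equal shares of 3/40 among Ireneusz, Czeslaw.
Ireneusz predeceased; the 3/40 allotted to Ireneusz's branch passes to Ireneusz's issue by representation.
Kazimierz is the sole taker at this level and receives the full 3/40.
Czeslaw is living and takes 3/40.
Radoslaw is living and takes 3/20.
Nadia predeceased; the 3/20 allotted to Nadia's branch passes to Nadia's issue by representation.
The 3/20 is divided into 2 equal shares of 3/40 among Jolanta, Urszula.
Jolanta predeceased; the 3/40 allotted to Jolanta's branch passes to Jolanta's issue by representation.
The 3/40 is divided into 4 equal shares of 3/160 among Ludmila, Oleg, Danuta, Eliasz.
Ludmila is living and takes 3/160.
Oleg is living and takes 3/160.
Danuta is living and takes 3/160.
Eliasz is living and takes 3/160.
Urszula is living and takes 3/40.
Zofia is living and takes 3/20.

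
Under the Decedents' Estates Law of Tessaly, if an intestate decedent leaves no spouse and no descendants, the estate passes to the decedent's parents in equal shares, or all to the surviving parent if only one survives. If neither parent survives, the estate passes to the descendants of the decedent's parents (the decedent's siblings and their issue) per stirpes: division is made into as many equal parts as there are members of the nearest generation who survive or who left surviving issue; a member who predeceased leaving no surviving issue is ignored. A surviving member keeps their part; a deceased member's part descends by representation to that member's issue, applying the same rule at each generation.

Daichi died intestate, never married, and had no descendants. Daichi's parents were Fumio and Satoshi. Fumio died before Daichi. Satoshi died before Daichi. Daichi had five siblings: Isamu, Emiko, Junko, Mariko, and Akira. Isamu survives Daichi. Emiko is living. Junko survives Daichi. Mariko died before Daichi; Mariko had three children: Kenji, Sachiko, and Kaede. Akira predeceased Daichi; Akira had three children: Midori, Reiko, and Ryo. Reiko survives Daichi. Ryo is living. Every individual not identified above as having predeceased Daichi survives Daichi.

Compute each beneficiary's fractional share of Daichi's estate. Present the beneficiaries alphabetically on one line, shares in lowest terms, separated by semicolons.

Neither parent survives and there are no descendants, so the estate passes to Daichi's siblings and their issue per stirpes.
The estate is divided into 5 equal shares of 1/5 among Isamu, Emiko, Junko, Mariko, Akira.
Isamu is living and takes 1/5.
Emiko is living and takes 1/5.
Junko is living and takes 1/5.
Mariko predeceased; the 1/5 allotted to Mariko's branch passes to Mariko's issue by representation.
The 1/5 is divided into 3 equal shares of 1/15 among Kenji, Sachiko, Kaede.
Kenji is living and takes 1/15.
Sachiko is living and takes 1/15.
Kaede is living and takes 1/15.
Akira predeceased; the 1/5 allotted to Akira's branch passes to Akira's issue by representation.
The 1/5 is divided into 3 equal shares of 1/15 among Midori, Reiko, Ryo.
Midori is living and takes 1/15.
Reiko is living and takes 1/15.
Ryo is living and takes 1/15.

Emiko 1/5; Isamu 1/5; Junko 1/5; Kaede 1/15; Kenji 1/15; Midori 1/15; Reiko 1/15; Ryo 1/15; Sachiko 1/15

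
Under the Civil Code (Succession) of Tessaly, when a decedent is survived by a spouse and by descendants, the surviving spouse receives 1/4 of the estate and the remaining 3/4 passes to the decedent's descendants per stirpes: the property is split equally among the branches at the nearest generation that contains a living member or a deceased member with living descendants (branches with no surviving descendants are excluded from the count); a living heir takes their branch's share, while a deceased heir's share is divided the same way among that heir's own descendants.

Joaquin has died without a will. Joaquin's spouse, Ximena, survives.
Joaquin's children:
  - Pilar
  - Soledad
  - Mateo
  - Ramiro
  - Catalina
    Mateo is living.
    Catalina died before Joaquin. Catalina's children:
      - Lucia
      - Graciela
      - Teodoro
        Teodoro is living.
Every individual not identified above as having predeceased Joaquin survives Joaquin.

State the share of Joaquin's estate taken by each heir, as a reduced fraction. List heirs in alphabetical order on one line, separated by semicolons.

Ximena, as surviving spouse, takes 1/4.
The remaining 3/4 passes to Joaquin's descendants per stirpes.
The 3/4 is divided into 5 equal shares of 3/20 among Pilar, Soledad, Mateo, Ramiro, Catalina.
Pilar is living and takes 3/20.
Soledad is living and takes 3/20.
Mateo is living and takes 3/20.
Ramiro is living and takes 3/20.
Catalina predeceased; the 3/20 allotted to Catalina's branch passes to Catalina's issue by representation.
The 3/20 is divided into 3 equal shares of 1/20 among Lucia, Graciela, Teodoro.
Lucia is living and takes 1/20.
Graciela is living and takes 1/20.
Teodoro is living and takes 1/20.

Graciela 1/20; Lucia 1/20; Mateo 3/20; Pilar 3/20; Ramiro 3/20; Soledad 3/20; Teodoro 1/20; Ximena 1/4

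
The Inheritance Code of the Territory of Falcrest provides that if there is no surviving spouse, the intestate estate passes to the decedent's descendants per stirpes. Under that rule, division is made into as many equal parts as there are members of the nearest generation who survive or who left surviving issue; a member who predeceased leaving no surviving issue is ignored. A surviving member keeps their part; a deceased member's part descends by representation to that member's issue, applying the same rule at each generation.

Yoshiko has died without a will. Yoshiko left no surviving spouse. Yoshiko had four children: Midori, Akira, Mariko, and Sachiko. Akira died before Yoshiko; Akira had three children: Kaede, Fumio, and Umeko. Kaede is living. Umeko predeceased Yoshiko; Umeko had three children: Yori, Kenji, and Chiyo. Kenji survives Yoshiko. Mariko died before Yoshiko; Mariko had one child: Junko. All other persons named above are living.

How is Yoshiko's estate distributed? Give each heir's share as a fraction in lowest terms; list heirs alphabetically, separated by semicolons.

There is no surviving spouse, so the entire estate passes to Yoshiko's descendants per stirpes.
The estate is divided into 4 equal shares of 1/4 among Midori, Akira, Mariko, Sachiko.
Midori is living and takes 1/4.
Akira predeceased; the 1/4 allotted to Akira's branch passes to Akira's issue by representation.
The 1/4 is divided into 3 equal shares of 1/12 among Kaede, Fumio, Umeko.
Kaede is living and takes 1/12.
Fumio is living and takes 1/12.
Umeko predeceased; the 1/12 allotted to Umeko's branch passes to Umeko's issue by representation.
The 1/12 is divided into 3 equal shares of 1/36 among Yori, Kenji, Chiyo.
Yori is living and takes 1/36.
Kenji is living and takes 1/36.
Chiyo is living and takes 1/36.
Mariko predeceased; the 1/4 allotted to Mariko's branch passes to Mariko's issue by representation.
Junko is the sole taker at this level and receives the full 1/4.
Sachiko is living and takes 1/4.

Chiyo 1/36; Fumio 1/12; Junko 1/4; Kaede 1/12; Kenji 1/36; Midori 1/4; Sachiko 1/4; Yori 1/36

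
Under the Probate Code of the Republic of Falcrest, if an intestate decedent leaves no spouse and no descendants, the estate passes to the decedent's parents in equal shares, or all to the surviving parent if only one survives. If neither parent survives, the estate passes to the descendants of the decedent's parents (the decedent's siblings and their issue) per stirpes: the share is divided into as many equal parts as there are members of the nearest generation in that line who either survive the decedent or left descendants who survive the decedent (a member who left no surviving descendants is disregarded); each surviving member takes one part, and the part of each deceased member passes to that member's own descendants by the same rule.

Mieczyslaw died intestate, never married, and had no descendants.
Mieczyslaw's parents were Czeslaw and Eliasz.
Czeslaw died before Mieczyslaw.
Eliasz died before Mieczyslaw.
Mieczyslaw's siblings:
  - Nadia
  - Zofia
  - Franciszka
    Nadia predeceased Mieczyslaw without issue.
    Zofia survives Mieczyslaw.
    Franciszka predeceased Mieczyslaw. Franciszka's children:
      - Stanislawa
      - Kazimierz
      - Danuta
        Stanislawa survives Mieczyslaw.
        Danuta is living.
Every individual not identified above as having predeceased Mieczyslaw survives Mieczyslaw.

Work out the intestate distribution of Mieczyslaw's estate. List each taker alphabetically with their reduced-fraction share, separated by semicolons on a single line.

Neither parent survives and there are no descendants, so the estate passes to Mieczyslaw's siblings and their issue per stirpes.
Nadia left no surviving issue, so that branch lapses and is disregarded.
The estate is divided into 2 equal shares of 1/2 among Zofia, Franciszka.
Zofia is living and takes 1/2.
Franciszka predeceased; the 1/2 allotted to Franciszka's branch passes to Franciszka's issue by representation.
The 1/2 is divided into 3 equal shares of 1/6 among Stanislawa, Kazimierz, Danuta.
Stanislawa is living and takes 1/6.
Kazimierz is living and takes 1/6.
Danuta is living and takes 1/6.

Danuta 1/6; Kazimierz 1/6; Stanislawa 1/6; Zofia 1/2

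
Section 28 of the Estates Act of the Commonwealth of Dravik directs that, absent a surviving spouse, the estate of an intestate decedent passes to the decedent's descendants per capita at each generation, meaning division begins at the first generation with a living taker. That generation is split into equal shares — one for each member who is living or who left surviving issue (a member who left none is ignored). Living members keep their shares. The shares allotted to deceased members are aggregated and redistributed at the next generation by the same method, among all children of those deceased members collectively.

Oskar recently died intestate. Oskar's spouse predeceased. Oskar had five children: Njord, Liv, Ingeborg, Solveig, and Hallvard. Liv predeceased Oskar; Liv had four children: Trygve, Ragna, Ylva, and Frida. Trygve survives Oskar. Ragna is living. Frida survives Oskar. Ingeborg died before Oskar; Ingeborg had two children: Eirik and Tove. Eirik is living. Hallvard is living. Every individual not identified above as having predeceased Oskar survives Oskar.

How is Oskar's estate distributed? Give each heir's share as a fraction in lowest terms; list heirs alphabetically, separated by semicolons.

There is no surviving spouse, so the entire estate passes to Oskar's descendants per capita at each generation.
At generation 1 (Njord, Liv, Ingeborg, Solveig, Hallvard) there are 5 shares of (1)/5 = 1/5 each.
Living: Njord, Solveig, and Hallvard — each takes 1/5.
Deceased: Liv and Ingeborg. Their combined 2/5 is pooled and carried to generation 2.
At generation 2 (Trygve, Ragna, Ylva, Frida, Eirik, Tove) there are 6 shares of (2/5)/6 = 1/15 each.
Living: Trygve, Ragna, Ylva, Frida, Eirik, and Tove — each takes 1/15.

Eirik 1/15; Frida 1/15; Hallvard 1/5; Njord 1/5; Ragna 1/15; Solveig 1/5; Tove 1/15; Trygve 1/15; Ylva 1/15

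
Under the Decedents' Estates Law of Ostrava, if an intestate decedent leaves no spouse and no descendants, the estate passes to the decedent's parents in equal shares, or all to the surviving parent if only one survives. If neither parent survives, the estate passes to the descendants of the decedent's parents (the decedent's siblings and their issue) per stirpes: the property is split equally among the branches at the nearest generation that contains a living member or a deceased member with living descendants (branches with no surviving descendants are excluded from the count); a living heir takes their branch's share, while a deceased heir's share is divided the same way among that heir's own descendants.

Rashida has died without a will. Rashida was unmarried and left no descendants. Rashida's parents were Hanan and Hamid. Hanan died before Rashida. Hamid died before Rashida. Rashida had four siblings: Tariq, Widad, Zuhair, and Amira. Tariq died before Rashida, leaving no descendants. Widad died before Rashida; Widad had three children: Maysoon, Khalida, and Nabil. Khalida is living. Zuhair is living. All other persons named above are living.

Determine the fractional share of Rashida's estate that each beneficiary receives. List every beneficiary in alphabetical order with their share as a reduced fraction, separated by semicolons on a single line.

Neither parent survives and there are no descendants, so the estate passes to Rashida's siblings and their issue per stirpes.
Tariq left no surviving issue, so that branch lapses and is disregarded.
The estate is divided into 3 equal shares of 1/3 among Widad, Zuhair, Amira.
Widad predeceased; the 1/3 allotted to Widad's branch passes to Widad's issue by representation.
The 1/3 is divided into 3 equal shares of 1/9 among Maysoon, Khalida, Nabil.
Maysoon is living and takes 1/9.
Khalida is living and takes 1/9.
Nabil is living and takes 1/9.
Zuhair is living and takes 1/3.
Amira is living and takes 1/3.

Amira 1/3; Khalida 1/9; Maysoon 1/9; Nabil 1/9; Zuhair 1/3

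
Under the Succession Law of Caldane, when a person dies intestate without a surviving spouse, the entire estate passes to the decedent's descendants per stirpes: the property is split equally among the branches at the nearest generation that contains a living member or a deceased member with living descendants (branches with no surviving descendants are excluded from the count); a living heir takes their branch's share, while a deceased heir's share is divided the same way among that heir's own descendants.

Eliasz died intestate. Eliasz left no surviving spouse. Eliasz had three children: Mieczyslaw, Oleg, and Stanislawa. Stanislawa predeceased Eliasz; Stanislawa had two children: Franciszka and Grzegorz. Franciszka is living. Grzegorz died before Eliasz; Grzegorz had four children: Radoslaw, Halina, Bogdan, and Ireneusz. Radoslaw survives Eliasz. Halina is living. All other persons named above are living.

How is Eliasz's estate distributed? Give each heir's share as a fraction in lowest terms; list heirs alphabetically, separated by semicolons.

Bogdan 1/24; Franciszka 1/6; Halina 1/24; Ireneusz 1/24; Mieczyslaw 1/3; Oleg 1/3; Radoslaw 1/24

There is no surviving spouse, so the entire estate passes to Eliasz's descendants per stirpes.
The estate is divided into 3 equal shares of 1/3 among Mieczyslaw, Oleg, Stanislawa.
Mieczyslaw is living and takes 1/3.
Oleg is living and takes 1/3.
Stanislawa predeceased; the 1/3 allotted to Stanislawa's branch passes to Stanislawa's issue by representation.
The 1/3 is divided into 2 equal shares of 1/6 among Franciszka, Grzegorz.
Franciszka is living and takes 1/6.
Grzegorz predeceased; the 1/6 allotted to Grzegorz's branch passes to Grzegorz's issue by representation.
The 1/6 is divided into 4 equal shares of 1/24 among Radoslaw, Halina, Bogdan, Ireneusz.
Radoslaw is living and takes 1/24.
Halina is living and takes 1/24.
Bogdan is living and takes 1/24.
Ireneusz is living and takes 1/24.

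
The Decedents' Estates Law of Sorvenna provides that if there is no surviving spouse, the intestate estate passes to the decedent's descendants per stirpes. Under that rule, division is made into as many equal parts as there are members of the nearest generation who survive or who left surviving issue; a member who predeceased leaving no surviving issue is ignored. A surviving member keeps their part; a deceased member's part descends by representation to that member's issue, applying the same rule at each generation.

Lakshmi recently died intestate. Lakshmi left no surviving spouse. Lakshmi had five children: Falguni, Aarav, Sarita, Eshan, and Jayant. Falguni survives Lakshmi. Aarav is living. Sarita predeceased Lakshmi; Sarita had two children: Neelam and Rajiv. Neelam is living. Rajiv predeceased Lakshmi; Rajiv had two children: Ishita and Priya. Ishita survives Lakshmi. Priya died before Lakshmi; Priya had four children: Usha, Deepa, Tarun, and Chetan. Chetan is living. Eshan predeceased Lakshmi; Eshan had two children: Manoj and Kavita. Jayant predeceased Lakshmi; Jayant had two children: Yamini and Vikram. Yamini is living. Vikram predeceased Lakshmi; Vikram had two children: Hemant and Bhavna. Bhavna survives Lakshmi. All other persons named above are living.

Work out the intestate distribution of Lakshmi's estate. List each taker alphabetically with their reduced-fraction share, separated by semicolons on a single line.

There is no surviving spouse, so the entire estate passes to Lakshmi's descendants per stirpes.
The estate is divided into 5 equal shares of 1/5 among Falguni, Aarav, Sarita, Eshan, Jayant.
Falguni is living and takes 1/5.
Aarav is living and takes 1/5.
Sarita predeceased; the 1/5 allotted to Sarita's branch passes to Sarita's issue by representation.
The 1/5 is divided into 2 equal shares of 1/10 among Neelam, Rajiv.
Neelam is living and takes 1/10.
Rajiv predeceased; the 1/10 allotted to Rajiv's branch passes to Rajiv's issue by representation.
The 1/10 is divided into 2 equal shares of 1/20 among Ishita, Priya.
Ishita is living and takes 1/20.
Priya predeceased; the 1/20 allotted to Priya's branch passes to Priya's issue by representation.
The 1/20 is divided into 4 equal shares of 1/80 among Usha, Deepa, Tarun, Chetan.
Usha is living and takes 1/80.
Deepa is living and takes 1/80.
Tarun is living and takes 1/80.
Chetan is living and takes 1/80.
Eshan predeceased; the 1/5 allotted to Eshan's branch passes to Eshan's issue by representation.
The 1/5 is divided into 2 equal shares of 1/10 among Manoj, Kavita.
Manoj is living and takes 1/10.
Kavita is living and takes 1/10.
Jayant predeceased; the 1/5 allotted to Jayant's branch passes to Jayant's issue by representation.
The 1/5 is divided into 2 equal shares of 1/10 among Yamini, Vikram.
Yamini is living and takes 1/10.
Vikram predeceased; the 1/10 allotted to Vikram's branch passes to Vikram's issue by representation.
The 1/10 is divided into 2 equal shares of 1/20 among Hemant, Bhavna.
Hemant is living and takes 1/20.
Bhavna is living and takes 1/20.

Aarav 1/5; Bhavna 1/20; Chetan 1/80; Deepa 1/80; Falguni 1/5; Hemant 1/20; Ishita 1/20; Kavita 1/10; Manoj 1/10; Neelam 1/10; Tarun 1/80; Usha 1/80; Yamini 1/10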